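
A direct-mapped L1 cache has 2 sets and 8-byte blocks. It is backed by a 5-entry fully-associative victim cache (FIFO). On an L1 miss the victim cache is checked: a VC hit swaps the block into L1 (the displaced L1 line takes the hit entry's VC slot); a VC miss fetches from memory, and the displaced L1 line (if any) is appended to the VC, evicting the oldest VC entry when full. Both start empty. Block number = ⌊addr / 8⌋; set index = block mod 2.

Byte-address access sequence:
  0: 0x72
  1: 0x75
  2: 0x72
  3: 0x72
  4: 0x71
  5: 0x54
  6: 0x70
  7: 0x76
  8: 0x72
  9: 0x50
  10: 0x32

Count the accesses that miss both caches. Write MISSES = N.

#0 0x72→b14/s0 MISS; vc=[]
#1 0x75→b14/s0 L1-HIT; vc=[]
#2 0x72→b14/s0 L1-HIT; vc=[]
#3 0x72→b14/s0 L1-HIT; vc=[]
#4 0x71→b14/s0 L1-HIT; vc=[]
#5 0x54→b10/s0 MISS; vc=[14]
#6 0x70→b14/s0 VC-HIT; vc=[10]
#7 0x76→b14/s0 L1-HIT; vc=[10]
#8 0x72→b14/s0 L1-HIT; vc=[10]
#9 0x50→b10/s0 VC-HIT; vc=[14]
#10 0x32→b6/s0 MISS; vc=[14,10]

MISSES = 3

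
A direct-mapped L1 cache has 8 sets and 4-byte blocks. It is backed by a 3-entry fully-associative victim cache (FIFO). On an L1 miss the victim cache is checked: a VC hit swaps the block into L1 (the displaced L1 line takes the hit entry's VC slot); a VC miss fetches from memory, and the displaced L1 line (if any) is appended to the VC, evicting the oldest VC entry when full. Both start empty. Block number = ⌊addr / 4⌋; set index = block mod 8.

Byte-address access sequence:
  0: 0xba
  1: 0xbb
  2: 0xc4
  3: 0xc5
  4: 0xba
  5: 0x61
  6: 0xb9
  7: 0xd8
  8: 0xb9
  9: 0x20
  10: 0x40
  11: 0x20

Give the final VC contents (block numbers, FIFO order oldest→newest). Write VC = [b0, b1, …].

#0 0xba→b46/s6 MISS; vc=[]
#1 0xbb→b46/s6 L1-HIT; vc=[]
#2 0xc4→b49/s1 MISS; vc=[]
#3 0xc5→b49/s1 L1-HIT; vc=[]
#4 0xba→b46/s6 L1-HIT; vc=[]
#5 0x61→b24/s0 MISS; vc=[]
#6 0xb9→b46/s6 L1-HIT; vc=[]
#7 0xd8→b54/s6 MISS; vc=[46]
#8 0xb9→b46/s6 VC-HIT; vc=[54]
#9 0x20→b8/s0 MISS; vc=[54,24]
#10 0x40→b16/s0 MISS; vc=[54,24,8]
#11 0x20→b8/s0 VC-HIT; vc=[54,24,16]

VC = [54, 24, 16]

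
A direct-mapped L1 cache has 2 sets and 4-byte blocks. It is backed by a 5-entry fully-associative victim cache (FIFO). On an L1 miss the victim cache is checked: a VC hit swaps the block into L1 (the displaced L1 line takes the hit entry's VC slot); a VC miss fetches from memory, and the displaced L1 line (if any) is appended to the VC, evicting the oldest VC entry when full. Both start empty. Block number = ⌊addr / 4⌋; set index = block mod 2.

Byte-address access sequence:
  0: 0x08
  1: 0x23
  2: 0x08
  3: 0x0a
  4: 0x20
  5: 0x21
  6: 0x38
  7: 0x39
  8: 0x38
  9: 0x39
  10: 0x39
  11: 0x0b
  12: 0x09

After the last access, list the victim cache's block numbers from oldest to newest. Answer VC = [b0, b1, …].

0: 0x8 (blk 2, set 0) → MISS  vc=[]
1: 0x23 (blk 8, set 0) → MISS  vc=[2]
2: 0x8 (blk 2, set 0) → VC-HIT  vc=[8]
3: 0xa (blk 2, set 0) → L1-HIT  vc=[8]
4: 0x20 (blk 8, set 0) → VC-HIT  vc=[2]
5: 0x21 (blk 8, set 0) → L1-HIT  vc=[2]
6: 0x38 (blk 14, set 0) → MISS  vc=[2, 8]
7: 0x39 (blk 14, set 0) → L1-HIT  vc=[2, 8]
8: 0x38 (blk 14, set 0) → L1-HIT  vc=[2, 8]
9: 0x39 (blk 14, set 0) → L1-HIT  vc=[2, 8]
10: 0x39 (blk 14, set 0) → L1-HIT  vc=[2, 8]
11: 0xb (blk 2, set 0) → VC-HIT  vc=[14, 8]
12: 0x9 (blk 2, set 0) → L1-HIT  vc=[14, 8]

VC = [14, 8]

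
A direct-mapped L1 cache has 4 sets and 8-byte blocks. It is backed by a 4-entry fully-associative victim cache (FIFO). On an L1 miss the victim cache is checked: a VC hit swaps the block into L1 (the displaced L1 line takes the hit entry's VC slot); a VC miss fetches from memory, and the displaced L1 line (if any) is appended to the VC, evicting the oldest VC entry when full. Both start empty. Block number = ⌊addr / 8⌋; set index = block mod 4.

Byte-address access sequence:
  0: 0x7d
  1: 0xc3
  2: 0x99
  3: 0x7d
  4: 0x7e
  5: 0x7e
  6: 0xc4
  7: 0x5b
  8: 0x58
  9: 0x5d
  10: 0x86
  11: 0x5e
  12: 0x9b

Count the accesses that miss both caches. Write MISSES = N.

#0 0x7d→b15/s3 MISS; vc=[]
#1 0xc3→b24/s0 MISS; vc=[]
#2 0x99→b19/s3 MISS; vc=[15]
#3 0x7d→b15/s3 VC-HIT; vc=[19]
#4 0x7e→b15/s3 L1-HIT; vc=[19]
#5 0x7e→b15/s3 L1-HIT; vc=[19]
#6 0xc4→b24/s0 L1-HIT; vc=[19]
#7 0x5b→b11/s3 MISS; vc=[19,15]
#8 0x58→b11/s3 L1-HIT; vc=[19,15]
#9 0x5d→b11/s3 L1-HIT; vc=[19,15]
#10 0x86→b16/s0 MISS; vc=[19,15,24]
#11 0x5e→b11/s3 L1-HIT; vc=[19,15,24]
#12 0x9b→b19/s3 VC-HIT; vc=[11,15,24]

MISSES = 5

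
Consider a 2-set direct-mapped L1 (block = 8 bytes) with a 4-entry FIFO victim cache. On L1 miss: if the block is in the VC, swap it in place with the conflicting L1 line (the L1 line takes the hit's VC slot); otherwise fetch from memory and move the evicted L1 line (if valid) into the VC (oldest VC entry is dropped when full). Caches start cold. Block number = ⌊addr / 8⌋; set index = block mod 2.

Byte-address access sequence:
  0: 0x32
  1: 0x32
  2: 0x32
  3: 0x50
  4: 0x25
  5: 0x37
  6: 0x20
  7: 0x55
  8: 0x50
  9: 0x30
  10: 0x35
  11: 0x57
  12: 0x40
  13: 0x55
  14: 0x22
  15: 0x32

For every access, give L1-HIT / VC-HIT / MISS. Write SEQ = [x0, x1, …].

SEQ = [MISS, L1-HIT, L1-HIT, MISS, MISS, VC-HIT, VC-HIT, VC-HIT, L1-HIT, VC-HIT, L1-HIT, VC-HIT, MISS, VC-HIT, VC-HIT, VC-HIT]

0: 0x32 (blk 6, set 0) → MISS  vc=[]
1: 0x32 (blk 6, set 0) → L1-HIT  vc=[]
2: 0x32 (blk 6, set 0) → L1-HIT  vc=[]
3: 0x50 (blk 10, set 0) → MISS  vc=[6]
4: 0x25 (blk 4, set 0) → MISS  vc=[6, 10]
5: 0x37 (blk 6, set 0) → VC-HIT  vc=[4, 10]
6: 0x20 (blk 4, set 0) → VC-HIT  vc=[6, 10]
7: 0x55 (blk 10, set 0) → VC-HIT  vc=[6, 4]
8: 0x50 (blk 10, set 0) → L1-HIT  vc=[6, 4]
9: 0x30 (blk 6, set 0) → VC-HIT  vc=[10, 4]
10: 0x35 (blk 6, set 0) → L1-HIT  vc=[10, 4]
11: 0x57 (blk 10, set 0) → VC-HIT  vc=[6, 4]
12: 0x40 (blk 8, set 0) → MISS  vc=[6, 4, 10]
13: 0x55 (blk 10, set 0) → VC-HIT  vc=[6, 4, 8]
14: 0x22 (blk 4, set 0) → VC-HIT  vc=[6, 10, 8]
15: 0x32 (blk 6, set 0) → VC-HIT  vc=[4, 10, 8]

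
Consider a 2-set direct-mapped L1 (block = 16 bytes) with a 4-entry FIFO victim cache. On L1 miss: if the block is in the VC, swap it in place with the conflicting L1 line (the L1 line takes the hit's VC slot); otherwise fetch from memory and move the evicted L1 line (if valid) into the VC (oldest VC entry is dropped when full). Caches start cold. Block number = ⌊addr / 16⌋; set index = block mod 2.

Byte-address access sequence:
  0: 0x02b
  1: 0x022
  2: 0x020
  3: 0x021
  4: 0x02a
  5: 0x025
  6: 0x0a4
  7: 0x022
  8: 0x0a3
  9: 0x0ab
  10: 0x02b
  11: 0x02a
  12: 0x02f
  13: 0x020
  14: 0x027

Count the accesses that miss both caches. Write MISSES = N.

MISSES = 2

0: 0x2b (blk 2, set 0) → MISS  vc=[]
1: 0x22 (blk 2, set 0) → L1-HIT  vc=[]
2: 0x20 (blk 2, set 0) → L1-HIT  vc=[]
3: 0x21 (blk 2, set 0) → L1-HIT  vc=[]
4: 0x2a (blk 2, set 0) → L1-HIT  vc=[]
5: 0x25 (blk 2, set 0) → L1-HIT  vc=[]
6: 0xa4 (blk 10, set 0) → MISS  vc=[2]
7: 0x22 (blk 2, set 0) → VC-HIT  vc=[10]
8: 0xa3 (blk 10, set 0) → VC-HIT  vc=[2]
9: 0xab (blk 10, set 0) → L1-HIT  vc=[2]
10: 0x2b (blk 2, set 0) → VC-HIT  vc=[10]
11: 0x2a (blk 2, set 0) → L1-HIT  vc=[10]
12: 0x2f (blk 2, set 0) → L1-HIT  vc=[10]
13: 0x20 (blk 2, set 0) → L1-HIT  vc=[10]
14: 0x27 (blk 2, set 0) → L1-HIT  vc=[10]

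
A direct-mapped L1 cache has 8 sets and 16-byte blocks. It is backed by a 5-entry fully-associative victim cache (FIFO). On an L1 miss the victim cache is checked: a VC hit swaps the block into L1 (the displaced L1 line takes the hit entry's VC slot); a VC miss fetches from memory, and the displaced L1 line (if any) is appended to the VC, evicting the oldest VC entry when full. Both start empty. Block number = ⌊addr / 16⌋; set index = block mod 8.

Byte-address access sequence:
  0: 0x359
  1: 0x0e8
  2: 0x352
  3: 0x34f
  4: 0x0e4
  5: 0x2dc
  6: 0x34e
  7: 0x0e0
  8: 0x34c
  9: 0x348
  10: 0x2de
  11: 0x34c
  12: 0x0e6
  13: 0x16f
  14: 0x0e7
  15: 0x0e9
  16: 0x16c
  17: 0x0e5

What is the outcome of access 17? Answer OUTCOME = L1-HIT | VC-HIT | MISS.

0: 0x359 (blk 53, set 5) → MISS  vc=[]
1: 0xe8 (blk 14, set 6) → MISS  vc=[]
2: 0x352 (blk 53, set 5) → L1-HIT  vc=[]
3: 0x34f (blk 52, set 4) → MISS  vc=[]
4: 0xe4 (blk 14, set 6) → L1-HIT  vc=[]
5: 0x2dc (blk 45, set 5) → MISS  vc=[53]
6: 0x34e (blk 52, set 4) → L1-HIT  vc=[53]
7: 0xe0 (blk 14, set 6) → L1-HIT  vc=[53]
8: 0x34c (blk 52, set 4) → L1-HIT  vc=[53]
9: 0x348 (blk 52, set 4) → L1-HIT  vc=[53]
10: 0x2de (blk 45, set 5) → L1-HIT  vc=[53]
11: 0x34c (blk 52, set 4) → L1-HIT  vc=[53]
12: 0xe6 (blk 14, set 6) → L1-HIT  vc=[53]
13: 0x16f (blk 22, set 6) → MISS  vc=[53, 14]
14: 0xe7 (blk 14, set 6) → VC-HIT  vc=[53, 22]
15: 0xe9 (blk 14, set 6) → L1-HIT  vc=[53, 22]
16: 0x16c (blk 22, set 6) → VC-HIT  vc=[53, 14]
17: 0xe5 (blk 14, set 6) → VC-HIT  vc=[53, 22]

OUTCOME = VC-HIT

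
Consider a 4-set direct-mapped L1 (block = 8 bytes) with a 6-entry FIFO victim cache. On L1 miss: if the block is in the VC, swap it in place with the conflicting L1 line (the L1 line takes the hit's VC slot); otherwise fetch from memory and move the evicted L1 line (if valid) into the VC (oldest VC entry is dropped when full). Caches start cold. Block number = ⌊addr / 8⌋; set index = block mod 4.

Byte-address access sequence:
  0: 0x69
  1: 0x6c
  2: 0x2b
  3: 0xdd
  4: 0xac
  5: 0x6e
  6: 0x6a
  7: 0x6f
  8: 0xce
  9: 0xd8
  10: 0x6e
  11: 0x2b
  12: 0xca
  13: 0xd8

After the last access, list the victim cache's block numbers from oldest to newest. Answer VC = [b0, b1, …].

#0 0x69→b13/s1 MISS; vc=[]
#1 0x6c→b13/s1 L1-HIT; vc=[]
#2 0x2b→b5/s1 MISS; vc=[13]
#3 0xdd→b27/s3 MISS; vc=[13]
#4 0xac→b21/s1 MISS; vc=[13,5]
#5 0x6e→b13/s1 VC-HIT; vc=[21,5]
#6 0x6a→b13/s1 L1-HIT; vc=[21,5]
#7 0x6f→b13/s1 L1-HIT; vc=[21,5]
#8 0xce→b25/s1 MISS; vc=[21,5,13]
#9 0xd8→b27/s3 L1-HIT; vc=[21,5,13]
#10 0x6e→b13/s1 VC-HIT; vc=[21,5,25]
#11 0x2b→b5/s1 VC-HIT; vc=[21,13,25]
#12 0xca→b25/s1 VC-HIT; vc=[21,13,5]
#13 0xd8→b27/s3 L1-HIT; vc=[21,13,5]

VC = [21, 13, 5]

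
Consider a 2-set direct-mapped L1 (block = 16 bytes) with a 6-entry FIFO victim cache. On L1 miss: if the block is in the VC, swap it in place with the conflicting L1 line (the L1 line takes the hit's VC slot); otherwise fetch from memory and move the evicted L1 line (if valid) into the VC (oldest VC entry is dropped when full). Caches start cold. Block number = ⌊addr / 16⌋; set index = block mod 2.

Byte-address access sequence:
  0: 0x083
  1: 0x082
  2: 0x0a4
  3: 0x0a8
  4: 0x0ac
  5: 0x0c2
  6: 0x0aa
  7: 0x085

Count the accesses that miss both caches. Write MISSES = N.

MISSES = 3

#0 0x83→b8/s0 MISS; vc=[]
#1 0x82→b8/s0 L1-HIT; vc=[]
#2 0xa4→b10/s0 MISS; vc=[8]
#3 0xa8→b10/s0 L1-HIT; vc=[8]
#4 0xac→b10/s0 L1-HIT; vc=[8]
#5 0xc2→b12/s0 MISS; vc=[8,10]
#6 0xaa→b10/s0 VC-HIT; vc=[8,12]
#7 0x85→b8/s0 VC-HIT; vc=[10,12]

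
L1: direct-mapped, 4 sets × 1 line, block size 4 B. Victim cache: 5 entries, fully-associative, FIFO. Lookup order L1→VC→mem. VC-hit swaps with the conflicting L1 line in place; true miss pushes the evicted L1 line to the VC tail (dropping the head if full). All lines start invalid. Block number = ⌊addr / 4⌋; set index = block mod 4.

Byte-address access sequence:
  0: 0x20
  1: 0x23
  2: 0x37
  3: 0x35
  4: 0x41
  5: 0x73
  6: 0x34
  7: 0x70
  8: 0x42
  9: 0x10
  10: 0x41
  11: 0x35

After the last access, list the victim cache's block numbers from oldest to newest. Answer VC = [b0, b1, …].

VC = [8, 28, 4]

  [0] addr=0x20 blk=8 s=0: MISS | VC []
  [1] addr=0x23 blk=8 s=0: L1-HIT | VC []
  [2] addr=0x37 blk=13 s=1: MISS | VC []
  [3] addr=0x35 blk=13 s=1: L1-HIT | VC []
  [4] addr=0x41 blk=16 s=0: MISS | VC [8]
  [5] addr=0x73 blk=28 s=0: MISS | VC [8, 16]
  [6] addr=0x34 blk=13 s=1: L1-HIT | VC [8, 16]
  [7] addr=0x70 blk=28 s=0: L1-HIT | VC [8, 16]
  [8] addr=0x42 blk=16 s=0: VC-HIT | VC [8, 28]
  [9] addr=0x10 blk=4 s=0: MISS | VC [8, 28, 16]
  [10] addr=0x41 blk=16 s=0: VC-HIT | VC [8, 28, 4]
  [11] addr=0x35 blk=13 s=1: L1-HIT | VC [8, 28, 4]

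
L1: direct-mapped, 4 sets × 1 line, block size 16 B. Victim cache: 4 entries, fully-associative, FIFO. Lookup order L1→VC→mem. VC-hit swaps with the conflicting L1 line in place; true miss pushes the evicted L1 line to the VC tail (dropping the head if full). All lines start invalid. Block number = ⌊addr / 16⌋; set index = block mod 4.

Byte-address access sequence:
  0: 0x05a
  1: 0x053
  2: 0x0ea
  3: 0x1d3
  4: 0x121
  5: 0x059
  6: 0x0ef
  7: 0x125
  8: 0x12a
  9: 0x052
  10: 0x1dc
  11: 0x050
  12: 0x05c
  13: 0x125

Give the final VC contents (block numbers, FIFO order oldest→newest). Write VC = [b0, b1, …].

#0 0x5a→b5/s1 MISS; vc=[]
#1 0x53→b5/s1 L1-HIT; vc=[]
#2 0xea→b14/s2 MISS; vc=[]
#3 0x1d3→b29/s1 MISS; vc=[5]
#4 0x121→b18/s2 MISS; vc=[5,14]
#5 0x59→b5/s1 VC-HIT; vc=[29,14]
#6 0xef→b14/s2 VC-HIT; vc=[29,18]
#7 0x125→b18/s2 VC-HIT; vc=[29,14]
#8 0x12a→b18/s2 L1-HIT; vc=[29,14]
#9 0x52→b5/s1 L1-HIT; vc=[29,14]
#10 0x1dc→b29/s1 VC-HIT; vc=[5,14]
#11 0x50→b5/s1 VC-HIT; vc=[29,14]
#12 0x5c→b5/s1 L1-HIT; vc=[29,14]
#13 0x125→b18/s2 L1-HIT; vc=[29,14]

VC = [29, 14]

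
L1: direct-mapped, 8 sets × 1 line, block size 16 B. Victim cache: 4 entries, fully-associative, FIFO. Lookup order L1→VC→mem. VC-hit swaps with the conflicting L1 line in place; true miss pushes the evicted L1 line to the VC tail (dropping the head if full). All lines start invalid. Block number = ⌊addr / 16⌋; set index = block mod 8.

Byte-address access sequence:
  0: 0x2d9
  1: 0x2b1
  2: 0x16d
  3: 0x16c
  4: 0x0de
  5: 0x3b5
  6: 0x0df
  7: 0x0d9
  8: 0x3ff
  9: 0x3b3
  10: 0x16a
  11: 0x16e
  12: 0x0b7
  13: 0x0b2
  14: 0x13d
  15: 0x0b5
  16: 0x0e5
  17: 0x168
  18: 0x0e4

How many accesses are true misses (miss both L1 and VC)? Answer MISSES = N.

  [0] addr=0x2d9 blk=45 s=5: MISS | VC []
  [1] addr=0x2b1 blk=43 s=3: MISS | VC []
  [2] addr=0x16d blk=22 s=6: MISS | VC []
  [3] addr=0x16c blk=22 s=6: L1-HIT | VC []
  [4] addr=0xde blk=13 s=5: MISS | VC [45]
  [5] addr=0x3b5 blk=59 s=3: MISS | VC [45, 43]
  [6] addr=0xdf blk=13 s=5: L1-HIT | VC [45, 43]
  [7] addr=0xd9 blk=13 s=5: L1-HIT | VC [45, 43]
  [8] addr=0x3ff blk=63 s=7: MISS | VC [45, 43]
  [9] addr=0x3b3 blk=59 s=3: L1-HIT | VC [45, 43]
  [10] addr=0x16a blk=22 s=6: L1-HIT | VC [45, 43]
  [11] addr=0x16e blk=22 s=6: L1-HIT | VC [45, 43]
  [12] addr=0xb7 blk=11 s=3: MISS | VC [45, 43, 59]
  [13] addr=0xb2 blk=11 s=3: L1-HIT | VC [45, 43, 59]
  [14] addr=0x13d blk=19 s=3: MISS | VC [45, 43, 59, 11]
  [15] addr=0xb5 blk=11 s=3: VC-HIT | VC [45, 43, 59, 19]
  [16] addr=0xe5 blk=14 s=6: MISS | VC [43, 59, 19, 22]
  [17] addr=0x168 blk=22 s=6: VC-HIT | VC [43, 59, 19, 14]
  [18] addr=0xe4 blk=14 s=6: VC-HIT | VC [43, 59, 19, 22]

MISSES = 9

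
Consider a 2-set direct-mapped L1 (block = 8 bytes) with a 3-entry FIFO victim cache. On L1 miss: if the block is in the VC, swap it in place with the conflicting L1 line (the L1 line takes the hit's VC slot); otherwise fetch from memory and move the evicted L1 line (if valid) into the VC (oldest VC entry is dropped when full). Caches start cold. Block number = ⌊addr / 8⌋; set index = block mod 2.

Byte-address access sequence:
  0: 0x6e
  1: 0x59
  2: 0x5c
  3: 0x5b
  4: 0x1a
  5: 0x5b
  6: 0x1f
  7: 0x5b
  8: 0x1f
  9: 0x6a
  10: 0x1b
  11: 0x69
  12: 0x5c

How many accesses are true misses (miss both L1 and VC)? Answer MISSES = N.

MISSES = 3

#0 0x6e→b13/s1 MISS; vc=[]
#1 0x59→b11/s1 MISS; vc=[13]
#2 0x5c→b11/s1 L1-HIT; vc=[13]
#3 0x5b→b11/s1 L1-HIT; vc=[13]
#4 0x1a→b3/s1 MISS; vc=[13,11]
#5 0x5b→b11/s1 VC-HIT; vc=[13,3]
#6 0x1f→b3/s1 VC-HIT; vc=[13,11]
#7 0x5b→b11/s1 VC-HIT; vc=[13,3]
#8 0x1f→b3/s1 VC-HIT; vc=[13,11]
#9 0x6a→b13/s1 VC-HIT; vc=[3,11]
#10 0x1b→b3/s1 VC-HIT; vc=[13,11]
#11 0x69→b13/s1 VC-HIT; vc=[3,11]
#12 0x5c→b11/s1 VC-HIT; vc=[3,13]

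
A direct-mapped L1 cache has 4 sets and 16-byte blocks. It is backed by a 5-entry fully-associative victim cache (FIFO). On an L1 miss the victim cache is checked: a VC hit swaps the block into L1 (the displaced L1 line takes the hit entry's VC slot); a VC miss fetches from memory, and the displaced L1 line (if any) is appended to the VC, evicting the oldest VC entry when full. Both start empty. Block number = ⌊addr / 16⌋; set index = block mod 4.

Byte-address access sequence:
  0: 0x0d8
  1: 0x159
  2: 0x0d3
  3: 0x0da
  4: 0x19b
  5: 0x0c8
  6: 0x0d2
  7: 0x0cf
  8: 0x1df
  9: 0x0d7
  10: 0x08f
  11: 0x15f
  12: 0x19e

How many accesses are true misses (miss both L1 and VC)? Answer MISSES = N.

MISSES = 6

0: 0xd8 (blk 13, set 1) → MISS  vc=[]
1: 0x159 (blk 21, set 1) → MISS  vc=[13]
2: 0xd3 (blk 13, set 1) → VC-HIT  vc=[21]
3: 0xda (blk 13, set 1) → L1-HIT  vc=[21]
4: 0x19b (blk 25, set 1) → MISS  vc=[21, 13]
5: 0xc8 (blk 12, set 0) → MISS  vc=[21, 13]
6: 0xd2 (blk 13, set 1) → VC-HIT  vc=[21, 25]
7: 0xcf (blk 12, set 0) → L1-HIT  vc=[21, 25]
8: 0x1df (blk 29, set 1) → MISS  vc=[21, 25, 13]
9: 0xd7 (blk 13, set 1) → VC-HIT  vc=[21, 25, 29]
10: 0x8f (blk 8, set 0) → MISS  vc=[21, 25, 29, 12]
11: 0x15f (blk 21, set 1) → VC-HIT  vc=[13, 25, 29, 12]
12: 0x19e (blk 25, set 1) → VC-HIT  vc=[13, 21, 29, 12]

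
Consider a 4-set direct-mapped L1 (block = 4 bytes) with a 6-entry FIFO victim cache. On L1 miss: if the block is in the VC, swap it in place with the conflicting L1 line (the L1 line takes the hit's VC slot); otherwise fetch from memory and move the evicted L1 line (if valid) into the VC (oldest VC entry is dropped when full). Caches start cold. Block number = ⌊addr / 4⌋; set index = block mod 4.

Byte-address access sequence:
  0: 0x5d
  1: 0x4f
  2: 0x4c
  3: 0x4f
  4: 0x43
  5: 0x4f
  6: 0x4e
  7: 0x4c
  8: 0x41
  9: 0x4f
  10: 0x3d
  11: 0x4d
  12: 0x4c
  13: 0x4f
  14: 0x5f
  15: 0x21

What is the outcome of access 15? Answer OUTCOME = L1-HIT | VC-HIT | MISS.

OUTCOME = MISS

  [0] addr=0x5d blk=23 s=3: MISS | VC []
  [1] addr=0x4f blk=19 s=3: MISS | VC [23]
  [2] addr=0x4c blk=19 s=3: L1-HIT | VC [23]
  [3] addr=0x4f blk=19 s=3: L1-HIT | VC [23]
  [4] addr=0x43 blk=16 s=0: MISS | VC [23]
  [5] addr=0x4f blk=19 s=3: L1-HIT | VC [23]
  [6] addr=0x4e blk=19 s=3: L1-HIT | VC [23]
  [7] addr=0x4c blk=19 s=3: L1-HIT | VC [23]
  [8] addr=0x41 blk=16 s=0: L1-HIT | VC [23]
  [9] addr=0x4f blk=19 s=3: L1-HIT | VC [23]
  [10] addr=0x3d blk=15 s=3: MISS | VC [23, 19]
  [11] addr=0x4d blk=19 s=3: VC-HIT | VC [23, 15]
  [12] addr=0x4c blk=19 s=3: L1-HIT | VC [23, 15]
  [13] addr=0x4f blk=19 s=3: L1-HIT | VC [23, 15]
  [14] addr=0x5f blk=23 s=3: VC-HIT | VC [19, 15]
  [15] addr=0x21 blk=8 s=0: MISS | VC [19, 15, 16]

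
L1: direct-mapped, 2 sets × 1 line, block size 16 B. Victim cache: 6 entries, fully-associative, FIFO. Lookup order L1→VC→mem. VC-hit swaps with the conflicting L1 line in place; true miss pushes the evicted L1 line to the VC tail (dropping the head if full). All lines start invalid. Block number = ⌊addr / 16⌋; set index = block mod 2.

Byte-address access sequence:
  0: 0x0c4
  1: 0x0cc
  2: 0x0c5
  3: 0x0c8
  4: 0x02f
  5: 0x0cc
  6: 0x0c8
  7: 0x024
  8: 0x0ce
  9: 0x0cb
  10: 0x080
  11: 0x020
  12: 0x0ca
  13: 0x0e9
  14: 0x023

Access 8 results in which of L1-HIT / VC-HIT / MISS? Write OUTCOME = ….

#0 0xc4→b12/s0 MISS; vc=[]
#1 0xcc→b12/s0 L1-HIT; vc=[]
#2 0xc5→b12/s0 L1-HIT; vc=[]
#3 0xc8→b12/s0 L1-HIT; vc=[]
#4 0x2f→b2/s0 MISS; vc=[12]
#5 0xcc→b12/s0 VC-HIT; vc=[2]
#6 0xc8→b12/s0 L1-HIT; vc=[2]
#7 0x24→b2/s0 VC-HIT; vc=[12]
#8 0xce→b12/s0 VC-HIT; vc=[2]
#9 0xcb→b12/s0 L1-HIT; vc=[2]
#10 0x80→b8/s0 MISS; vc=[2,12]
#11 0x20→b2/s0 VC-HIT; vc=[8,12]
#12 0xca→b12/s0 VC-HIT; vc=[8,2]
#13 0xe9→b14/s0 MISS; vc=[8,2,12]
#14 0x23→b2/s0 VC-HIT; vc=[8,14,12]

OUTCOME = VC-HIT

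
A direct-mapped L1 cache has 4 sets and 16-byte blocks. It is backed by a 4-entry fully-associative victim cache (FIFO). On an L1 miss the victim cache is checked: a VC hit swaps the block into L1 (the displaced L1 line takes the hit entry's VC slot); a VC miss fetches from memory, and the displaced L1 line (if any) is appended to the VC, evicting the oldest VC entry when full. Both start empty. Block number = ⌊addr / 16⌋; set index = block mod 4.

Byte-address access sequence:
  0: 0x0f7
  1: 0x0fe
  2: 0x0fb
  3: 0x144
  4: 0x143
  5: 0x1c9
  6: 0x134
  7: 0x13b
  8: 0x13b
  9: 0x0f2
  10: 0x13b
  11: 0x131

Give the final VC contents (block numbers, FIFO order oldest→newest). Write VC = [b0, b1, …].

VC = [20, 15]

0: 0xf7 (blk 15, set 3) → MISS  vc=[]
1: 0xfe (blk 15, set 3) → L1-HIT  vc=[]
2: 0xfb (blk 15, set 3) → L1-HIT  vc=[]
3: 0x144 (blk 20, set 0) → MISS  vc=[]
4: 0x143 (blk 20, set 0) → L1-HIT  vc=[]
5: 0x1c9 (blk 28, set 0) → MISS  vc=[20]
6: 0x134 (blk 19, set 3) → MISS  vc=[20, 15]
7: 0x13b (blk 19, set 3) → L1-HIT  vc=[20, 15]
8: 0x13b (blk 19, set 3) → L1-HIT  vc=[20, 15]
9: 0xf2 (blk 15, set 3) → VC-HIT  vc=[20, 19]
10: 0x13b (blk 19, set 3) → VC-HIT  vc=[20, 15]
11: 0x131 (blk 19, set 3) → L1-HIT  vc=[20, 15]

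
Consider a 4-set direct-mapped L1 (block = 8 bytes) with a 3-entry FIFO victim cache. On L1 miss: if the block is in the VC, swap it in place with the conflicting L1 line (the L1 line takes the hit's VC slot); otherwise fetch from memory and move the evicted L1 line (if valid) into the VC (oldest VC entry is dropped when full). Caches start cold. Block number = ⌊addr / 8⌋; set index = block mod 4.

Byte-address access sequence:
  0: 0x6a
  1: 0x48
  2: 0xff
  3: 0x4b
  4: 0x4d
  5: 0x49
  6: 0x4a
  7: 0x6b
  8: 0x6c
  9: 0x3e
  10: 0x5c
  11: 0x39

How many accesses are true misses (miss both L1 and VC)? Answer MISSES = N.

#0 0x6a→b13/s1 MISS; vc=[]
#1 0x48→b9/s1 MISS; vc=[13]
#2 0xff→b31/s3 MISS; vc=[13]
#3 0x4b→b9/s1 L1-HIT; vc=[13]
#4 0x4d→b9/s1 L1-HIT; vc=[13]
#5 0x49→b9/s1 L1-HIT; vc=[13]
#6 0x4a→b9/s1 L1-HIT; vc=[13]
#7 0x6b→b13/s1 VC-HIT; vc=[9]
#8 0x6c→b13/s1 L1-HIT; vc=[9]
#9 0x3e→b7/s3 MISS; vc=[9,31]
#10 0x5c→b11/s3 MISS; vc=[9,31,7]
#11 0x39→b7/s3 VC-HIT; vc=[9,31,11]

MISSES = 5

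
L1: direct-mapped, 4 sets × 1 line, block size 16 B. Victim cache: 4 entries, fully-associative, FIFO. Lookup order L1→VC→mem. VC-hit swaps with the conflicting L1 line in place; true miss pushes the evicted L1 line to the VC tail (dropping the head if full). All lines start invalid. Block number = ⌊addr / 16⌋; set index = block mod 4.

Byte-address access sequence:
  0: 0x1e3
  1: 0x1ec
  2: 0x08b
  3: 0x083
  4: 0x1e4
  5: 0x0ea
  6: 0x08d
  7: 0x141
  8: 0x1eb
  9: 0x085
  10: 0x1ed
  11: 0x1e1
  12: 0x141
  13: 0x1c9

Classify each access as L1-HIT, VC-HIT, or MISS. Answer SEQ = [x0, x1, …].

#0 0x1e3→b30/s2 MISS; vc=[]
#1 0x1ec→b30/s2 L1-HIT; vc=[]
#2 0x8b→b8/s0 MISS; vc=[]
#3 0x83→b8/s0 L1-HIT; vc=[]
#4 0x1e4→b30/s2 L1-HIT; vc=[]
#5 0xea→b14/s2 MISS; vc=[30]
#6 0x8d→b8/s0 L1-HIT; vc=[30]
#7 0x141→b20/s0 MISS; vc=[30,8]
#8 0x1eb→b30/s2 VC-HIT; vc=[14,8]
#9 0x85→b8/s0 VC-HIT; vc=[14,20]
#10 0x1ed→b30/s2 L1-HIT; vc=[14,20]
#11 0x1e1→b30/s2 L1-HIT; vc=[14,20]
#12 0x141→b20/s0 VC-HIT; vc=[14,8]
#13 0x1c9→b28/s0 MISS; vc=[14,8,20]

SEQ = [MISS, L1-HIT, MISS, L1-HIT, L1-HIT, MISS, L1-HIT, MISS, VC-HIT, VC-HIT, L1-HIT, L1-HIT, VC-HIT, MISS]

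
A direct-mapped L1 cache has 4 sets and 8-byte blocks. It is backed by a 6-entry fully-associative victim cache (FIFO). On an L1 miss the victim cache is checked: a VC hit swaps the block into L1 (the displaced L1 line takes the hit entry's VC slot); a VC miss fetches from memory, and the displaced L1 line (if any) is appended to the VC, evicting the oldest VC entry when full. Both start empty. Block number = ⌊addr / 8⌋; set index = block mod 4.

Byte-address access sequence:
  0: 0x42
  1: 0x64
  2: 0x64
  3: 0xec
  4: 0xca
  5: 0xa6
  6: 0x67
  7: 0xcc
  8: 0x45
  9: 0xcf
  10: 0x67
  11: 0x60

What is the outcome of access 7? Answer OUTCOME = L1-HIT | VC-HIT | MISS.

#0 0x42→b8/s0 MISS; vc=[]
#1 0x64→b12/s0 MISS; vc=[8]
#2 0x64→b12/s0 L1-HIT; vc=[8]
#3 0xec→b29/s1 MISS; vc=[8]
#4 0xca→b25/s1 MISS; vc=[8,29]
#5 0xa6→b20/s0 MISS; vc=[8,29,12]
#6 0x67→b12/s0 VC-HIT; vc=[8,29,20]
#7 0xcc→b25/s1 L1-HIT; vc=[8,29,20]
#8 0x45→b8/s0 VC-HIT; vc=[12,29,20]
#9 0xcf→b25/s1 L1-HIT; vc=[12,29,20]
#10 0x67→b12/s0 VC-HIT; vc=[8,29,20]
#11 0x60→b12/s0 L1-HIT; vc=[8,29,20]

OUTCOME = L1-HIT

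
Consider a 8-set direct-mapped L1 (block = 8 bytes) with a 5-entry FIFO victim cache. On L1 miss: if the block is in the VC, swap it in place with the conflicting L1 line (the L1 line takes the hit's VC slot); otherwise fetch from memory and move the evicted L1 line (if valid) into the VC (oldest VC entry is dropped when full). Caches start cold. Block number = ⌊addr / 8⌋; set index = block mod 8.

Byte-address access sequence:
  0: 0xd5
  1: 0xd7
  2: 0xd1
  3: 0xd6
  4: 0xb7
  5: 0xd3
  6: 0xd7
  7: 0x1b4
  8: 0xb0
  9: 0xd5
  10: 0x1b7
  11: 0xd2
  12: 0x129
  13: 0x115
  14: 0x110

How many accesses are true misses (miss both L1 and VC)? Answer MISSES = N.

MISSES = 5

0: 0xd5 (blk 26, set 2) → MISS  vc=[]
1: 0xd7 (blk 26, set 2) → L1-HIT  vc=[]
2: 0xd1 (blk 26, set 2) → L1-HIT  vc=[]
3: 0xd6 (blk 26, set 2) → L1-HIT  vc=[]
4: 0xb7 (blk 22, set 6) → MISS  vc=[]
5: 0xd3 (blk 26, set 2) → L1-HIT  vc=[]
6: 0xd7 (blk 26, set 2) → L1-HIT  vc=[]
7: 0x1b4 (blk 54, set 6) → MISS  vc=[22]
8: 0xb0 (blk 22, set 6) → VC-HIT  vc=[54]
9: 0xd5 (blk 26, set 2) → L1-HIT  vc=[54]
10: 0x1b7 (blk 54, set 6) → VC-HIT  vc=[22]
11: 0xd2 (blk 26, set 2) → L1-HIT  vc=[22]
12: 0x129 (blk 37, set 5) → MISS  vc=[22]
13: 0x115 (blk 34, set 2) → MISS  vc=[22, 26]
14: 0x110 (blk 34, set 2) → L1-HIT  vc=[22, 26]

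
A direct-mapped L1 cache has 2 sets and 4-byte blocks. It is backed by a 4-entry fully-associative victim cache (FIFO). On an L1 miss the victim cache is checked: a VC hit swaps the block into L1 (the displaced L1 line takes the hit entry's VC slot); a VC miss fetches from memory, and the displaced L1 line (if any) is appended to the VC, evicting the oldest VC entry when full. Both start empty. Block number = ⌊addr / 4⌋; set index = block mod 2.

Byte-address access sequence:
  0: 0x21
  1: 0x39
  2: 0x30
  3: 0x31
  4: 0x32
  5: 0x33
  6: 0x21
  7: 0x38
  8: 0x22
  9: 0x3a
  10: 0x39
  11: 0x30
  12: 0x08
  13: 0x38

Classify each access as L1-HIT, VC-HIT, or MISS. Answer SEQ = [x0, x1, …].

  [0] addr=0x21 blk=8 s=0: MISS | VC []
  [1] addr=0x39 blk=14 s=0: MISS | VC [8]
  [2] addr=0x30 blk=12 s=0: MISS | VC [8, 14]
  [3] addr=0x31 blk=12 s=0: L1-HIT | VC [8, 14]
  [4] addr=0x32 blk=12 s=0: L1-HIT | VC [8, 14]
  [5] addr=0x33 blk=12 s=0: L1-HIT | VC [8, 14]
  [6] addr=0x21 blk=8 s=0: VC-HIT | VC [12, 14]
  [7] addr=0x38 blk=14 s=0: VC-HIT | VC [12, 8]
  [8] addr=0x22 blk=8 s=0: VC-HIT | VC [12, 14]
  [9] addr=0x3a blk=14 s=0: VC-HIT | VC [12, 8]
  [10] addr=0x39 blk=14 s=0: L1-HIT | VC [12, 8]
  [11] addr=0x30 blk=12 s=0: VC-HIT | VC [14, 8]
  [12] addr=0x8 blk=2 s=0: MISS | VC [14, 8, 12]
  [13] addr=0x38 blk=14 s=0: VC-HIT | VC [2, 8, 12]

SEQ = [MISS, MISS, MISS, L1-HIT, L1-HIT, L1-HIT, VC-HIT, VC-HIT, VC-HIT, VC-HIT, L1-HIT, VC-HIT, MISS, VC-HIT]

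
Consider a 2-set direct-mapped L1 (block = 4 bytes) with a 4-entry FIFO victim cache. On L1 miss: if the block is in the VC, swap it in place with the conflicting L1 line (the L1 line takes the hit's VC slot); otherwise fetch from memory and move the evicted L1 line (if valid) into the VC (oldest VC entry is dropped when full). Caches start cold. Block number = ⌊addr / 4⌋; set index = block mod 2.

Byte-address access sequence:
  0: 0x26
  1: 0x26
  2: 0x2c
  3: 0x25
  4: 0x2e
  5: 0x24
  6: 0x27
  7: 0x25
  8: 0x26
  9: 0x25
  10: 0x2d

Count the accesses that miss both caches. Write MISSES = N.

  [0] addr=0x26 blk=9 s=1: MISS | VC []
  [1] addr=0x26 blk=9 s=1: L1-HIT | VC []
  [2] addr=0x2c blk=11 s=1: MISS | VC [9]
  [3] addr=0x25 blk=9 s=1: VC-HIT | VC [11]
  [4] addr=0x2e blk=11 s=1: VC-HIT | VC [9]
  [5] addr=0x24 blk=9 s=1: VC-HIT | VC [11]
  [6] addr=0x27 blk=9 s=1: L1-HIT | VC [11]
  [7] addr=0x25 blk=9 s=1: L1-HIT | VC [11]
  [8] addr=0x26 blk=9 s=1: L1-HIT | VC [11]
  [9] addr=0x25 blk=9 s=1: L1-HIT | VC [11]
  [10] addr=0x2d blk=11 s=1: VC-HIT | VC [9]

MISSES = 2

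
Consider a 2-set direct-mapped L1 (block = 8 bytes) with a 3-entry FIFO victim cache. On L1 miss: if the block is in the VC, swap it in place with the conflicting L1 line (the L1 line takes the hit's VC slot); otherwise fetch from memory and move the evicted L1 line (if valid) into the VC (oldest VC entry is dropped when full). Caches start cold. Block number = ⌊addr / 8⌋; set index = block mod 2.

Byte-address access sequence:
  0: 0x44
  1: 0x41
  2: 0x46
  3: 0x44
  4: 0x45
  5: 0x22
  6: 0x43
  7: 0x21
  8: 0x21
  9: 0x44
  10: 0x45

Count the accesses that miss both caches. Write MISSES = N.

MISSES = 2

#0 0x44→b8/s0 MISS; vc=[]
#1 0x41→b8/s0 L1-HIT; vc=[]
#2 0x46→b8/s0 L1-HIT; vc=[]
#3 0x44→b8/s0 L1-HIT; vc=[]
#4 0x45→b8/s0 L1-HIT; vc=[]
#5 0x22→b4/s0 MISS; vc=[8]
#6 0x43→b8/s0 VC-HIT; vc=[4]
#7 0x21→b4/s0 VC-HIT; vc=[8]
#8 0x21→b4/s0 L1-HIT; vc=[8]
#9 0x44→b8/s0 VC-HIT; vc=[4]
#10 0x45→b8/s0 L1-HIT; vc=[4]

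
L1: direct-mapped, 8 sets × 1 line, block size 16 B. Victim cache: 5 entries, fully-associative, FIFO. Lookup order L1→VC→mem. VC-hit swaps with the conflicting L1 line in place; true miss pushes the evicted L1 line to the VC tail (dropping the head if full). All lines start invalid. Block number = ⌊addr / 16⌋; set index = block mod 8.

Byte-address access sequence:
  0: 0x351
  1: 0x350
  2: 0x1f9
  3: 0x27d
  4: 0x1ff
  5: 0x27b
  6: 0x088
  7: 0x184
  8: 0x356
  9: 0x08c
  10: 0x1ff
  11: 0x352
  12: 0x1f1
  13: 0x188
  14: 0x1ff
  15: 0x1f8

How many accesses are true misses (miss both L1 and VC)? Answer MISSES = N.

  [0] addr=0x351 blk=53 s=5: MISS | VC []
  [1] addr=0x350 blk=53 s=5: L1-HIT | VC []
  [2] addr=0x1f9 blk=31 s=7: MISS | VC []
  [3] addr=0x27d blk=39 s=7: MISS | VC [31]
  [4] addr=0x1ff blk=31 s=7: VC-HIT | VC [39]
  [5] addr=0x27b blk=39 s=7: VC-HIT | VC [31]
  [6] addr=0x88 blk=8 s=0: MISS | VC [31]
  [7] addr=0x184 blk=24 s=0: MISS | VC [31, 8]
  [8] addr=0x356 blk=53 s=5: L1-HIT | VC [31, 8]
  [9] addr=0x8c blk=8 s=0: VC-HIT | VC [31, 24]
  [10] addr=0x1ff blk=31 s=7: VC-HIT | VC [39, 24]
  [11] addr=0x352 blk=53 s=5: L1-HIT | VC [39, 24]
  [12] addr=0x1f1 blk=31 s=7: L1-HIT | VC [39, 24]
  [13] addr=0x188 blk=24 s=0: VC-HIT | VC [39, 8]
  [14] addr=0x1ff blk=31 s=7: L1-HIT | VC [39, 8]
  [15] addr=0x1f8 blk=31 s=7: L1-HIT | VC [39, 8]

MISSES = 5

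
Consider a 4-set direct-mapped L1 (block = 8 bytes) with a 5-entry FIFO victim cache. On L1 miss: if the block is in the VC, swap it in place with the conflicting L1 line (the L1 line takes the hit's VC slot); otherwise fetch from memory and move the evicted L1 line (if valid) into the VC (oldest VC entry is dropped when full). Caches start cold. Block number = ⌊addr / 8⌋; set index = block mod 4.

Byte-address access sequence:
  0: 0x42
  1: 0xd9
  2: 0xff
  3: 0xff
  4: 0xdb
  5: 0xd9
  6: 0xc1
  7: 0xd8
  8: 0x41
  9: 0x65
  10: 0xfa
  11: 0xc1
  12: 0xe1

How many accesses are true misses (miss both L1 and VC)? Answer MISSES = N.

  [0] addr=0x42 blk=8 s=0: MISS | VC []
  [1] addr=0xd9 blk=27 s=3: MISS | VC []
  [2] addr=0xff blk=31 s=3: MISS | VC [27]
  [3] addr=0xff blk=31 s=3: L1-HIT | VC [27]
  [4] addr=0xdb blk=27 s=3: VC-HIT | VC [31]
  [5] addr=0xd9 blk=27 s=3: L1-HIT | VC [31]
  [6] addr=0xc1 blk=24 s=0: MISS | VC [31, 8]
  [7] addr=0xd8 blk=27 s=3: L1-HIT | VC [31, 8]
  [8] addr=0x41 blk=8 s=0: VC-HIT | VC [31, 24]
  [9] addr=0x65 blk=12 s=0: MISS | VC [31, 24, 8]
  [10] addr=0xfa blk=31 s=3: VC-HIT | VC [27, 24, 8]
  [11] addr=0xc1 blk=24 s=0: VC-HIT | VC [27, 12, 8]
  [12] addr=0xe1 blk=28 s=0: MISS | VC [27, 12, 8, 24]

MISSES = 6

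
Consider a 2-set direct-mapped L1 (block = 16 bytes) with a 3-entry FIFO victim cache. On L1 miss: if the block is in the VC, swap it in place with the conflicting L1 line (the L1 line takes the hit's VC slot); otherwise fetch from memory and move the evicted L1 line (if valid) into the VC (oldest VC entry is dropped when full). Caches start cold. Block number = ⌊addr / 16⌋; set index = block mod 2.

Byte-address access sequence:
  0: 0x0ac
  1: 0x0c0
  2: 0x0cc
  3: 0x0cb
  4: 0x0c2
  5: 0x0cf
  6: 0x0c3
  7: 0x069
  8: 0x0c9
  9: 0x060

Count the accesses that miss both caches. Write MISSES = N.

MISSES = 3

#0 0xac→b10/s0 MISS; vc=[]
#1 0xc0→b12/s0 MISS; vc=[10]
#2 0xcc→b12/s0 L1-HIT; vc=[10]
#3 0xcb→b12/s0 L1-HIT; vc=[10]
#4 0xc2→b12/s0 L1-HIT; vc=[10]
#5 0xcf→b12/s0 L1-HIT; vc=[10]
#6 0xc3→b12/s0 L1-HIT; vc=[10]
#7 0x69→b6/s0 MISS; vc=[10,12]
#8 0xc9→b12/s0 VC-HIT; vc=[10,6]
#9 0x60→b6/s0 VC-HIT; vc=[10,12]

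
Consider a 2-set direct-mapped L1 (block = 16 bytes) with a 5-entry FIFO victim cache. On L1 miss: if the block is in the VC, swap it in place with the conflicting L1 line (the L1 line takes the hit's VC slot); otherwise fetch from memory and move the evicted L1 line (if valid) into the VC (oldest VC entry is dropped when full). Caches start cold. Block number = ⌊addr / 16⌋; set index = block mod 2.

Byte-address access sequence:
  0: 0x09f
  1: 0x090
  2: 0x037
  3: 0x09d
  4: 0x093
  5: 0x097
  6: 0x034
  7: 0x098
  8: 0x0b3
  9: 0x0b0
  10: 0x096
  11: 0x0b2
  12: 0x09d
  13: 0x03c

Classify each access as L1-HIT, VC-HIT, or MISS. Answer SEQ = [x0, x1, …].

  [0] addr=0x9f blk=9 s=1: MISS | VC []
  [1] addr=0x90 blk=9 s=1: L1-HIT | VC []
  [2] addr=0x37 blk=3 s=1: MISS | VC [9]
  [3] addr=0x9d blk=9 s=1: VC-HIT | VC [3]
  [4] addr=0x93 blk=9 s=1: L1-HIT | VC [3]
  [5] addr=0x97 blk=9 s=1: L1-HIT | VC [3]
  [6] addr=0x34 blk=3 s=1: VC-HIT | VC [9]
  [7] addr=0x98 blk=9 s=1: VC-HIT | VC [3]
  [8] addr=0xb3 blk=11 s=1: MISS | VC [3, 9]
  [9] addr=0xb0 blk=11 s=1: L1-HIT | VC [3, 9]
  [10] addr=0x96 blk=9 s=1: VC-HIT | VC [3, 11]
  [11] addr=0xb2 blk=11 s=1: VC-HIT | VC [3, 9]
  [12] addr=0x9d blk=9 s=1: VC-HIT | VC [3, 11]
  [13] addr=0x3c blk=3 s=1: VC-HIT | VC [9, 11]

SEQ = [MISS, L1-HIT, MISS, VC-HIT, L1-HIT, L1-HIT, VC-HIT, VC-HIT, MISS, L1-HIT, VC-HIT, VC-HIT, VC-HIT, VC-HIT]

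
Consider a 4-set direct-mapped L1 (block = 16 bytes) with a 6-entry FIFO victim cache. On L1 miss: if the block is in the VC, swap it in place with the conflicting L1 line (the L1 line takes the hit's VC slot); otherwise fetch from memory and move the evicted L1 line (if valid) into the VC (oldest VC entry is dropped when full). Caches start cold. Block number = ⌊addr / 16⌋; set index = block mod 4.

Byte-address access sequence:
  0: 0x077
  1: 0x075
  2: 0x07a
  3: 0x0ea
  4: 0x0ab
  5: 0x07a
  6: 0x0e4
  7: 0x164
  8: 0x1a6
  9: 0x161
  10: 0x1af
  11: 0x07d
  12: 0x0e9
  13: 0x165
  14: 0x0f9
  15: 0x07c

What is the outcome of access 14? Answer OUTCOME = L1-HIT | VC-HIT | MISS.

#0 0x77→b7/s3 MISS; vc=[]
#1 0x75→b7/s3 L1-HIT; vc=[]
#2 0x7a→b7/s3 L1-HIT; vc=[]
#3 0xea→b14/s2 MISS; vc=[]
#4 0xab→b10/s2 MISS; vc=[14]
#5 0x7a→b7/s3 L1-HIT; vc=[14]
#6 0xe4→b14/s2 VC-HIT; vc=[10]
#7 0x164→b22/s2 MISS; vc=[10,14]
#8 0x1a6→b26/s2 MISS; vc=[10,14,22]
#9 0x161→b22/s2 VC-HIT; vc=[10,14,26]
#10 0x1af→b26/s2 VC-HIT; vc=[10,14,22]
#11 0x7d→b7/s3 L1-HIT; vc=[10,14,22]
#12 0xe9→b14/s2 VC-HIT; vc=[10,26,22]
#13 0x165→b22/s2 VC-HIT; vc=[10,26,14]
#14 0xf9→b15/s3 MISS; vc=[10,26,14,7]
#15 0x7c→b7/s3 VC-HIT; vc=[10,26,14,15]

OUTCOME = MISS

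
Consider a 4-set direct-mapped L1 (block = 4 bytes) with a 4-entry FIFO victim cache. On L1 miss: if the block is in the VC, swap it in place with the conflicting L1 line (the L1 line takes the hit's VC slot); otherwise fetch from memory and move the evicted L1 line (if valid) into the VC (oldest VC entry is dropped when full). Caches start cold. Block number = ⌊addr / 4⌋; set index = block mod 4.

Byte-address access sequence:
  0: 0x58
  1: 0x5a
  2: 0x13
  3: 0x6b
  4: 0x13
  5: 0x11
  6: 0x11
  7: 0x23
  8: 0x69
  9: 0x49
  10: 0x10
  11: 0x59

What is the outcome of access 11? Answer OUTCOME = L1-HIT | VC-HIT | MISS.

OUTCOME = VC-HIT

#0 0x58→b22/s2 MISS; vc=[]
#1 0x5a→b22/s2 L1-HIT; vc=[]
#2 0x13→b4/s0 MISS; vc=[]
#3 0x6b→b26/s2 MISS; vc=[22]
#4 0x13→b4/s0 L1-HIT; vc=[22]
#5 0x11→b4/s0 L1-HIT; vc=[22]
#6 0x11→b4/s0 L1-HIT; vc=[22]
#7 0x23→b8/s0 MISS; vc=[22,4]
#8 0x69→b26/s2 L1-HIT; vc=[22,4]
#9 0x49→b18/s2 MISS; vc=[22,4,26]
#10 0x10→b4/s0 VC-HIT; vc=[22,8,26]
#11 0x59→b22/s2 VC-HIT; vc=[18,8,26]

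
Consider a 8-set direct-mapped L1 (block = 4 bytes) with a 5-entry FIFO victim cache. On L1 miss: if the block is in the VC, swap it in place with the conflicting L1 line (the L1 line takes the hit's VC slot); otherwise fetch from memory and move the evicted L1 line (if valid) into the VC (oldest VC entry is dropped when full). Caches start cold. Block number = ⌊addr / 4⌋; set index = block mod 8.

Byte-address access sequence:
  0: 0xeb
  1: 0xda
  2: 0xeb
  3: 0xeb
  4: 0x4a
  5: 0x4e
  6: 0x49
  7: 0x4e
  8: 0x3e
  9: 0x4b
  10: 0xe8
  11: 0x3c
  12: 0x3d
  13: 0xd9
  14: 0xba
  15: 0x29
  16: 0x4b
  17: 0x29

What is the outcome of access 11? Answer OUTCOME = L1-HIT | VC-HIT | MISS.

OUTCOME = L1-HIT

#0 0xeb→b58/s2 MISS; vc=[]
#1 0xda→b54/s6 MISS; vc=[]
#2 0xeb→b58/s2 L1-HIT; vc=[]
#3 0xeb→b58/s2 L1-HIT; vc=[]
#4 0x4a→b18/s2 MISS; vc=[58]
#5 0x4e→b19/s3 MISS; vc=[58]
#6 0x49→b18/s2 L1-HIT; vc=[58]
#7 0x4e→b19/s3 L1-HIT; vc=[58]
#8 0x3e→b15/s7 MISS; vc=[58]
#9 0x4b→b18/s2 L1-HIT; vc=[58]
#10 0xe8→b58/s2 VC-HIT; vc=[18]
#11 0x3c→b15/s7 L1-HIT; vc=[18]
#12 0x3d→b15/s7 L1-HIT; vc=[18]
#13 0xd9→b54/s6 L1-HIT; vc=[18]
#14 0xba→b46/s6 MISS; vc=[18,54]
#15 0x29→b10/s2 MISS; vc=[18,54,58]
#16 0x4b→b18/s2 VC-HIT; vc=[10,54,58]
#17 0x29→b10/s2 VC-HIT; vc=[18,54,58]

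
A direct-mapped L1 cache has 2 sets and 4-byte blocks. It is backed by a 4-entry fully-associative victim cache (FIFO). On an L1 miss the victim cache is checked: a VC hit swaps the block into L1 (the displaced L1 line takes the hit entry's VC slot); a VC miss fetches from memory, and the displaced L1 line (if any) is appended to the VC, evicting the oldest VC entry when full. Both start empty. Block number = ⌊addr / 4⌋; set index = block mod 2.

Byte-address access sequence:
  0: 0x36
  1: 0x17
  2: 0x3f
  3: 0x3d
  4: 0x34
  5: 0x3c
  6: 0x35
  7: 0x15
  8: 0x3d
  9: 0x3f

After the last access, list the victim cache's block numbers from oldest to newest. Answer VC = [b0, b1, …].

  [0] addr=0x36 blk=13 s=1: MISS | VC []
  [1] addr=0x17 blk=5 s=1: MISS | VC [13]
  [2] addr=0x3f blk=15 s=1: MISS | VC [13, 5]
  [3] addr=0x3d blk=15 s=1: L1-HIT | VC [13, 5]
  [4] addr=0x34 blk=13 s=1: VC-HIT | VC [15, 5]
  [5] addr=0x3c blk=15 s=1: VC-HIT | VC [13, 5]
  [6] addr=0x35 blk=13 s=1: VC-HIT | VC [15, 5]
  [7] addr=0x15 blk=5 s=1: VC-HIT | VC [15, 13]
  [8] addr=0x3d blk=15 s=1: VC-HIT | VC [5, 13]
  [9] addr=0x3f blk=15 s=1: L1-HIT | VC [5, 13]

VC = [5, 13]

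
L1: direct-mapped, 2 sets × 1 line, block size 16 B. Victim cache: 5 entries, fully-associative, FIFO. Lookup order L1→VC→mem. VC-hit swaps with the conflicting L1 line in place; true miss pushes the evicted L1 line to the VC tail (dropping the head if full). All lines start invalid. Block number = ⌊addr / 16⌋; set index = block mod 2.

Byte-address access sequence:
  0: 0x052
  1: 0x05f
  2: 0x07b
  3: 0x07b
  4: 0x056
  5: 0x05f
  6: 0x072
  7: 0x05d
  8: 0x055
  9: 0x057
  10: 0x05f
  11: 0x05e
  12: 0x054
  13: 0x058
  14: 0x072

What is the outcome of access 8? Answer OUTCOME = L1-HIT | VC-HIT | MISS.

OUTCOME = L1-HIT

0: 0x52 (blk 5, set 1) → MISS  vc=[]
1: 0x5f (blk 5, set 1) → L1-HIT  vc=[]
2: 0x7b (blk 7, set 1) → MISS  vc=[5]
3: 0x7b (blk 7, set 1) → L1-HIT  vc=[5]
4: 0x56 (blk 5, set 1) → VC-HIT  vc=[7]
5: 0x5f (blk 5, set 1) → L1-HIT  vc=[7]
6: 0x72 (blk 7, set 1) → VC-HIT  vc=[5]
7: 0x5d (blk 5, set 1) → VC-HIT  vc=[7]
8: 0x55 (blk 5, set 1) → L1-HIT  vc=[7]
9: 0x57 (blk 5, set 1) → L1-HIT  vc=[7]
10: 0x5f (blk 5, set 1) → L1-HIT  vc=[7]
11: 0x5e (blk 5, set 1) → L1-HIT  vc=[7]
12: 0x54 (blk 5, set 1) → L1-HIT  vc=[7]
13: 0x58 (blk 5, set 1) → L1-HIT  vc=[7]
14: 0x72 (blk 7, set 1) → VC-HIT  vc=[5]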